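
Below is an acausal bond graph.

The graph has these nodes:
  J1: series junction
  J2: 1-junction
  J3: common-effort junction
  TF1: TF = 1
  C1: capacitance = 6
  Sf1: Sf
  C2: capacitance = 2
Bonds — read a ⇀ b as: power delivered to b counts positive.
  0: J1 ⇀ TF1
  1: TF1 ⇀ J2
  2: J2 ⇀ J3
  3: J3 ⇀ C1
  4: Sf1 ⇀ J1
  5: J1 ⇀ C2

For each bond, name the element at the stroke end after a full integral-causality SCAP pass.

β4 stroke at Sf1  (source Sf1 imposes f)
β0 stroke at J1  (1-jn J1 has f-setter on 4)
β5 stroke at J1  (J1: bond 4 brought flow, rest push out)
β1 stroke at TF1  (through TF1, causality passes straight; one stroke at TF1)
β2 stroke at J2  (common-f at J2 fixed by 1)
β3 stroke at J3  (only one effort-in slot at J3)

#0 →J1
#1 →TF1
#2 →J2
#3 →J3
#4 →Sf1
#5 →J1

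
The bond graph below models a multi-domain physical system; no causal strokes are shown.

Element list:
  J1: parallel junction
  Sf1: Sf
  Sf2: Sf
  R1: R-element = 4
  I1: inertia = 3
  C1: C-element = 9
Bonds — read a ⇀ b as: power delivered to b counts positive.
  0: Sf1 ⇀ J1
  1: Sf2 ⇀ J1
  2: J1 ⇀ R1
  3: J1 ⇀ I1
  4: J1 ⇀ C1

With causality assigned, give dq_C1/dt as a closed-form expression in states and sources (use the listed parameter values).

#0 →Sf1  (Sf1: flow source, stroke at near end)
#1 →Sf2  (Sf2 (Sf) sets flow on bond)
#3 →I1  (I1: I, integral causality)
#4 →J1  (C1 outputs effort q/C1)
#2 →R1  (0-jn J1 has e-setter on 4)

dq_C1/dt = F_Sf1 + F_Sf2 - p_I1/3 - q_C1/36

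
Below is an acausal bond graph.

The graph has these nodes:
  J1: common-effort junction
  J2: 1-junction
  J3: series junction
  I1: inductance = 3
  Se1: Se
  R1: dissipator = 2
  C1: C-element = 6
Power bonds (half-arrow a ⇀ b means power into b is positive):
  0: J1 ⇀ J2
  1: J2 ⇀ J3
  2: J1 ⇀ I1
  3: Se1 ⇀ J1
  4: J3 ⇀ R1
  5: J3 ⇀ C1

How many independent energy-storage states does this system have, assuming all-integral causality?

2  (C1, I1 all integral)

#3 stroke at J1  (Se1: effort source, stroke at far end)
#0 stroke at J2  (0-jn J1 has e-setter on 3)
#2 stroke at I1  (0-jn J1 has e-setter on 3)
#1 stroke at J3  (closing 1-jn rule on J2)
#5 stroke at J3  (prefer integral on C1)
#4 stroke at R1  (J3 needs exactly one f-in)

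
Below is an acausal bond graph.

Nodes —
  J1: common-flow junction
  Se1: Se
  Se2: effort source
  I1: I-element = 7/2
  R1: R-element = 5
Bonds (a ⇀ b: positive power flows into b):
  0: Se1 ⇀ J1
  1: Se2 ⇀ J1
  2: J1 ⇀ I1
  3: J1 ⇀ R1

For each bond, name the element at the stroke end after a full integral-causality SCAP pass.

#0 stroke→J1  (Se1: effort source, stroke at far end)
#1 stroke→J1  (Se2 fixes effort; stroke away)
#2 stroke→I1  (I1: I, integral causality)
#3 stroke→J1  (1-jn J1 has f-setter on 2)

b0 |J1
b1 |J1
b2 |I1
b3 |J1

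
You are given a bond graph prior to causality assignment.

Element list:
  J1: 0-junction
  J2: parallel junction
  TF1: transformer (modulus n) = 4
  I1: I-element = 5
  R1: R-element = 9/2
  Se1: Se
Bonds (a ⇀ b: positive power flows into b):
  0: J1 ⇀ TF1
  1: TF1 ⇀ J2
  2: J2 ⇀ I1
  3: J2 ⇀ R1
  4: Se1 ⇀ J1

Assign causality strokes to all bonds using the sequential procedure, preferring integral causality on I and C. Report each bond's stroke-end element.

β4 |J1  (Se1 fixes effort; stroke away)
β0 |TF1  (common-e at J1 fixed by 4)
β1 |J2  (TF1: transformer flips bond 0)
β2 |I1  (0-jn J2 has e-setter on 1)
β3 |R1  (0-jn J2 has e-setter on 1)

bond 0 stroke→TF1
bond 1 stroke→J2
bond 2 stroke→I1
bond 3 stroke→R1
bond 4 stroke→J1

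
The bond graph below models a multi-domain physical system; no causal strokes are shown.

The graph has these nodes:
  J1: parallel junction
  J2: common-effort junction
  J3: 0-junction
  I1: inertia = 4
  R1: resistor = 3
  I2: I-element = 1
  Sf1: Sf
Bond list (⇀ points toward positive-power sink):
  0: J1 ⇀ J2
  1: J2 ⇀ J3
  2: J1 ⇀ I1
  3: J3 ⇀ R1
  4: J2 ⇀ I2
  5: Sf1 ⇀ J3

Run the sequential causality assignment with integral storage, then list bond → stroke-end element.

#5 stroke→Sf1  (source Sf1 imposes f)
#2 stroke→I1  (I1 outputs flow p/I1)
#0 stroke→J1  (J1 needs exactly one e-in)
#4 stroke→I2  (I2 integral (f out))
#1 stroke→J2  (closing 0-jn rule on J2)
#3 stroke→J3  (J3 needs exactly one e-in)

bond 0 stroke→J1
bond 1 stroke→J2
bond 2 stroke→I1
bond 3 stroke→J3
bond 4 stroke→I2
bond 5 stroke→Sf1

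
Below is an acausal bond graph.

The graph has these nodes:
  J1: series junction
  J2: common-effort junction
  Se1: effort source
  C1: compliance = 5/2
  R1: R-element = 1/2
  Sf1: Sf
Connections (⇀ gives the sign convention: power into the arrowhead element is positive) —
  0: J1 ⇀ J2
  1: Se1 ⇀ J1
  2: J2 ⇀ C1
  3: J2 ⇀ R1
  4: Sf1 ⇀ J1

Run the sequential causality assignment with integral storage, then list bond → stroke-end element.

β1 stroke at J1  (Se1 (Se) sets effort on bond)
β4 stroke at Sf1  (Sf1: flow source, stroke at near end)
β0 stroke at J1  (1-jn J1 has f-setter on 4)
β2 stroke at J2  (C1: C, integral causality)
β3 stroke at R1  (J2 effort already set via bond 2)

bond 0 |J1
bond 1 |J1
bond 2 |J2
bond 3 |R1
bond 4 |Sf1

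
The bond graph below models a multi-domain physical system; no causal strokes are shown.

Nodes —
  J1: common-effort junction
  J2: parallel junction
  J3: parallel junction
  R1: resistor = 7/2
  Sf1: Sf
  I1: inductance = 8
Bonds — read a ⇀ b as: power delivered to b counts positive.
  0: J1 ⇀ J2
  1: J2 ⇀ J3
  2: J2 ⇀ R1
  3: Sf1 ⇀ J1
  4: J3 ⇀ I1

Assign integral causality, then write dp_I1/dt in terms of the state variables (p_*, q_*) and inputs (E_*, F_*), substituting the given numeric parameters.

bond 3 stroke→Sf1  (Sf1 fixes flow; stroke at Sf1)
bond 0 stroke→J1  (J1 needs exactly one e-in)
bond 4 stroke→I1  (I1 outputs flow p/I1)
bond 1 stroke→J3  (J3: last free bond brings effort in)
bond 2 stroke→J2  (J2 needs exactly one e-in)

dp_I1/dt = 7*F_Sf1/2 - 7*p_I1/16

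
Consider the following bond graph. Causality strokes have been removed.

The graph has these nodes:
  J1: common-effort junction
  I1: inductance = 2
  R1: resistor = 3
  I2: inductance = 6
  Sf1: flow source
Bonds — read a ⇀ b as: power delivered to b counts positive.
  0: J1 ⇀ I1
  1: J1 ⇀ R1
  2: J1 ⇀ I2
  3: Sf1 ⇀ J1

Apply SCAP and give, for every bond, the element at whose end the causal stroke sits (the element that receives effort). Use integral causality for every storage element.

b3 →Sf1  (source Sf1 imposes f)
b0 →I1  (I1 integral (f out))
b2 →I2  (prefer integral on I2)
b1 →J1  (J1 needs exactly one e-in)

β0 stroke at I1
β1 stroke at J1
β2 stroke at I2
β3 stroke at Sf1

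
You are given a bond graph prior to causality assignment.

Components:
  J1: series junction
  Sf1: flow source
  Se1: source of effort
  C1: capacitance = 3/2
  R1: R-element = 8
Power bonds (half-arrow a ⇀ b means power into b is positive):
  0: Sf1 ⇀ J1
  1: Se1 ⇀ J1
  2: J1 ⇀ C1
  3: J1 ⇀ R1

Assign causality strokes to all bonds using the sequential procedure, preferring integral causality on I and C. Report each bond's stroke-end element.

bond 0 |Sf1  (source Sf1 imposes f)
bond 1 |J1  (source Se1 imposes e)
bond 2 |J1  (common-f at J1 fixed by 0)
bond 3 |J1  (J1: bond 0 brought flow, rest push out)

β0 stroke→Sf1
β1 stroke→J1
β2 stroke→J1
β3 stroke→J1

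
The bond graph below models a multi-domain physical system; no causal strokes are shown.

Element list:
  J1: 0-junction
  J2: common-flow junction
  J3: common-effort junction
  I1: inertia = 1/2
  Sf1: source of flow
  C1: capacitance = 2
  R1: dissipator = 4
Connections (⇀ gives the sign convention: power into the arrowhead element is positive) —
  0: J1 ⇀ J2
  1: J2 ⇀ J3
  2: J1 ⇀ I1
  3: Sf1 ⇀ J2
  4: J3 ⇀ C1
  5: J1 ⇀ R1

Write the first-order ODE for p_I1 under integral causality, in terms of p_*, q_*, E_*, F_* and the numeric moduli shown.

#3 →Sf1  (source Sf1 imposes f)
#0 →J2  (J2 flow already set via bond 3)
#1 →J2  (1-jn J2 has f-setter on 3)
#4 →J3  (only one effort-in slot at J3)
#2 →I1  (I1 integral (f out))
#5 →J1  (closing 0-jn rule on J1)

dp_I1/dt = -4*F_Sf1 - 8*p_I1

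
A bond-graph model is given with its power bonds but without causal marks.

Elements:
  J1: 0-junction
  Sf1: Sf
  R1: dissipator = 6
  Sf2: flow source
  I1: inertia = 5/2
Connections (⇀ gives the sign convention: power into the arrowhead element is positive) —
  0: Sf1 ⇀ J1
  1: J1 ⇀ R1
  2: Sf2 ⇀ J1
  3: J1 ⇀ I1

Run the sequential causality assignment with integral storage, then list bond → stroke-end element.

bond 0 →Sf1
bond 1 →J1
bond 2 →Sf2
bond 3 →I1

β0 stroke at Sf1  (Sf1 (Sf) sets flow on bond)
β2 stroke at Sf2  (Sf2 (Sf) sets flow on bond)
β3 stroke at I1  (I1 integral (f out))
β1 stroke at J1  (only one effort-in slot at J1)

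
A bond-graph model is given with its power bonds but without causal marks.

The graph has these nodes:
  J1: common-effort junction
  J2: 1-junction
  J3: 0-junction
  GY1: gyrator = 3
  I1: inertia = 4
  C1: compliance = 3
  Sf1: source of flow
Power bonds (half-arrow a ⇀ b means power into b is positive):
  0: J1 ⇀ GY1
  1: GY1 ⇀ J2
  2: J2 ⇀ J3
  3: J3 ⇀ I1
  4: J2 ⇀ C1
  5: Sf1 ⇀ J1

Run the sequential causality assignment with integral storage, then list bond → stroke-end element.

b0 stroke→J1
b1 stroke→J2
b2 stroke→J3
b3 stroke→I1
b4 stroke→J2
b5 stroke→Sf1

#5 →Sf1  (Sf1: flow source, stroke at near end)
#0 →J1  (only one effort-in slot at J1)
#1 →J2  (GY1 both-in/both-out from 0)
#3 →I1  (prefer integral on I1)
#2 →J3  (J3 needs exactly one e-in)
#4 →J2  (1-jn J2 has f-setter on 2)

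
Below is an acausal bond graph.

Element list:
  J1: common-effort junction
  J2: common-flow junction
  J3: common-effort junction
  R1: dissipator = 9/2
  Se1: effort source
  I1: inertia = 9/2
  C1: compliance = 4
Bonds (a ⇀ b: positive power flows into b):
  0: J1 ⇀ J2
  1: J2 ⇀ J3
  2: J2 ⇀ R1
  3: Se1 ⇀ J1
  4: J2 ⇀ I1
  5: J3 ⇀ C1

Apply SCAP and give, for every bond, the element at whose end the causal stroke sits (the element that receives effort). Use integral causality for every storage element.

b3 stroke at J1  (source Se1 imposes e)
b0 stroke at J2  (0-jn J1 has e-setter on 3)
b4 stroke at I1  (I1: I, integral causality)
b1 stroke at J2  (1-jn J2 has f-setter on 4)
b2 stroke at J2  (J2: bond 4 brought flow, rest push out)
b5 stroke at J3  (closing 0-jn rule on J3)

#0 stroke→J2
#1 stroke→J2
#2 stroke→J2
#3 stroke→J1
#4 stroke→I1
#5 stroke→J3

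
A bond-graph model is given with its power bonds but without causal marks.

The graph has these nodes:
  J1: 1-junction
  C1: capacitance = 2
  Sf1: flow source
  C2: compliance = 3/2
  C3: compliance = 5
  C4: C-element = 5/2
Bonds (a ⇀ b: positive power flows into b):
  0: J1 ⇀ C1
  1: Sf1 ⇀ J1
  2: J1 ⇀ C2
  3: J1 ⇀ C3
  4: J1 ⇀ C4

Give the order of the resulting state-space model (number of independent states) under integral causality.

4  (C1, C2, C3, C4 all integral)

b1 →Sf1  (Sf1 fixes flow; stroke at Sf1)
b0 →J1  (common-f at J1 fixed by 1)
b2 →J1  (common-f at J1 fixed by 1)
b3 →J1  (J1: bond 1 brought flow, rest push out)
b4 →J1  (common-f at J1 fixed by 1)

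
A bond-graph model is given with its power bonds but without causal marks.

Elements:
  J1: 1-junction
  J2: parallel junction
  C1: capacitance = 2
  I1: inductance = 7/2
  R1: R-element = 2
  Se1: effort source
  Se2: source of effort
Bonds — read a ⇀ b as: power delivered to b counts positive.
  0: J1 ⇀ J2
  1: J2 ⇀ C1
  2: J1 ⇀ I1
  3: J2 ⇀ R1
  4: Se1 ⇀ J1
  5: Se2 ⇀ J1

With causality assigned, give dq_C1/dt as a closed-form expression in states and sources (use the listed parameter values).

β4 stroke→J1  (source Se1 imposes e)
β5 stroke→J1  (Se2 fixes effort; stroke away)
β1 stroke→J2  (C1 outputs effort q/C1)
β0 stroke→J1  (J2: bond 1 brought effort, rest push out)
β3 stroke→R1  (J2: bond 1 brought effort, rest push out)
β2 stroke→I1  (J1 needs exactly one f-in)

dq_C1/dt = 2*p_I1/7 - q_C1/4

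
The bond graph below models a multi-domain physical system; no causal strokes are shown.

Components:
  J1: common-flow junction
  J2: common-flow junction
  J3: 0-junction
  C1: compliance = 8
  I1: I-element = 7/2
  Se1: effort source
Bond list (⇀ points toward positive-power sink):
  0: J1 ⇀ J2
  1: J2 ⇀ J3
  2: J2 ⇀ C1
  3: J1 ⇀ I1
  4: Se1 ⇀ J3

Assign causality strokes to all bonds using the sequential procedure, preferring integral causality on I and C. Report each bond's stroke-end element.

β4 stroke→J3  (Se1: effort source, stroke at far end)
β1 stroke→J2  (J3 effort already set via bond 4)
β2 stroke→J2  (C1: C, integral causality)
β0 stroke→J1  (closing 1-jn rule on J2)
β3 stroke→I1  (only one flow-in slot at J1)

β0 stroke at J1
β1 stroke at J2
β2 stroke at J2
β3 stroke at I1
β4 stroke at J3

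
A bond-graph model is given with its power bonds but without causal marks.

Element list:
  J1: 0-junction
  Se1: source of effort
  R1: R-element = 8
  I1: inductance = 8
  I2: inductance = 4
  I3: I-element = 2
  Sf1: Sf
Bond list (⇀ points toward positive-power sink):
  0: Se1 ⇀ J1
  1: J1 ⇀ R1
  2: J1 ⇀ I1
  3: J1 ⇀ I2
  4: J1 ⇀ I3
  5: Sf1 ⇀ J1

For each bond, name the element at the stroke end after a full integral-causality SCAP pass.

β0 |J1
β1 |R1
β2 |I1
β3 |I2
β4 |I3
β5 |Sf1

bond 0 →J1  (source Se1 imposes e)
bond 5 →Sf1  (source Sf1 imposes f)
bond 1 →R1  (0-jn J1 has e-setter on 0)
bond 2 →I1  (J1: bond 0 brought effort, rest push out)
bond 3 →I2  (J1: bond 0 brought effort, rest push out)
bond 4 →I3  (J1 effort already set via bond 0)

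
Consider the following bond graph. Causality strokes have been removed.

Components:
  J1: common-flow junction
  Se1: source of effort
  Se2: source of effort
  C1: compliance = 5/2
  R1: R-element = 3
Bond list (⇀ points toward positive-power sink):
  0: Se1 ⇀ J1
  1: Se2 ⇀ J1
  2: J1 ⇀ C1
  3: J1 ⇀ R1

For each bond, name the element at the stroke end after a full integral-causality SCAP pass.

b0 |J1
b1 |J1
b2 |J1
b3 |R1

#0 stroke→J1  (Se1 (Se) sets effort on bond)
#1 stroke→J1  (Se2 fixes effort; stroke away)
#2 stroke→J1  (C1: C, integral causality)
#3 stroke→R1  (J1: last free bond brings flow in)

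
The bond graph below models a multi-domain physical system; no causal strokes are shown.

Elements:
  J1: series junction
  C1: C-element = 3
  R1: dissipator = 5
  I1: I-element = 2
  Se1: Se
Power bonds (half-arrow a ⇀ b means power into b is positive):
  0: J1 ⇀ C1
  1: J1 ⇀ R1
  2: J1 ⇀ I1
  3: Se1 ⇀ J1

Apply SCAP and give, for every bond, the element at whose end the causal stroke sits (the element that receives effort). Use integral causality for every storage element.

β3 stroke at J1  (Se1: effort source, stroke at far end)
β0 stroke at J1  (C1: C, integral causality)
β2 stroke at I1  (I1 outputs flow p/I1)
β1 stroke at J1  (1-jn J1 has f-setter on 2)

b0 |J1
b1 |J1
b2 |I1
b3 |J1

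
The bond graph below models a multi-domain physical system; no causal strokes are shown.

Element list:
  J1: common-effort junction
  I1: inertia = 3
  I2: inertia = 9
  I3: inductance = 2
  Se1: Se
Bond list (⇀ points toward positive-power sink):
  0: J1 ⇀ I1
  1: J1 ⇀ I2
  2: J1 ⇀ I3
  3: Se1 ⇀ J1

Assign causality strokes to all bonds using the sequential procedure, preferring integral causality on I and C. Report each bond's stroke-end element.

β3 stroke→J1  (source Se1 imposes e)
β0 stroke→I1  (J1 effort already set via bond 3)
β1 stroke→I2  (0-jn J1 has e-setter on 3)
β2 stroke→I3  (common-e at J1 fixed by 3)

#0 stroke→I1
#1 stroke→I2
#2 stroke→I3
#3 stroke→J1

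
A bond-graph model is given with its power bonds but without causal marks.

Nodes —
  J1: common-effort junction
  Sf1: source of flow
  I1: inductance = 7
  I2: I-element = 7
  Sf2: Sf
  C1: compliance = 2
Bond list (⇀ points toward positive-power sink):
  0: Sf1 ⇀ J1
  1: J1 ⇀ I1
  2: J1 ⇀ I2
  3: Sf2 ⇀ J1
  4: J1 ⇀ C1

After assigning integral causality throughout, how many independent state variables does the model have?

b0 stroke→Sf1  (Sf1 fixes flow; stroke at Sf1)
b3 stroke→Sf2  (Sf2 fixes flow; stroke at Sf2)
b1 stroke→I1  (I1 integral (f out))
b2 stroke→I2  (prefer integral on I2)
b4 stroke→J1  (J1: last free bond brings effort in)

3  (C1, I1, I2 all integral)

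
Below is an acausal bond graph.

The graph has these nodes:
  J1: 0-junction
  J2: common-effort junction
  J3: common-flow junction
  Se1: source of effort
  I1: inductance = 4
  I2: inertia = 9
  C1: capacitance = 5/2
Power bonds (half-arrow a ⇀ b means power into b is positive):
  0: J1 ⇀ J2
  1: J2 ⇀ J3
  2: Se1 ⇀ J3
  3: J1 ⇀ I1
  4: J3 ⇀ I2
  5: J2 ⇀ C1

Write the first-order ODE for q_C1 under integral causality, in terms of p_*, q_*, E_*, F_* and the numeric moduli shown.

bond 2 stroke→J3  (Se1 (Se) sets effort on bond)
bond 3 stroke→I1  (I1 outputs flow p/I1)
bond 0 stroke→J1  (J1: last free bond brings effort in)
bond 4 stroke→I2  (I2 integral (f out))
bond 1 stroke→J3  (1-jn J3 has f-setter on 4)
bond 5 stroke→J2  (closing 0-jn rule on J2)

dq_C1/dt = -p_I1/4 - p_I2/9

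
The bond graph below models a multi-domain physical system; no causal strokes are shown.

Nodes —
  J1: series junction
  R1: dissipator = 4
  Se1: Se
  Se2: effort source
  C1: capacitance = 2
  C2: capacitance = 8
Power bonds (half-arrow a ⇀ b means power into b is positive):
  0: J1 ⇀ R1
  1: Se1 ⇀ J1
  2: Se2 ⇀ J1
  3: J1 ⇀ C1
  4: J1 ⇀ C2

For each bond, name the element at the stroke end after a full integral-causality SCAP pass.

β0 stroke→R1
β1 stroke→J1
β2 stroke→J1
β3 stroke→J1
β4 stroke→J1

b1 |J1  (source Se1 imposes e)
b2 |J1  (Se2 (Se) sets effort on bond)
b3 |J1  (prefer integral on C1)
b4 |J1  (C2 outputs effort q/C2)
b0 |R1  (only one flow-in slot at J1)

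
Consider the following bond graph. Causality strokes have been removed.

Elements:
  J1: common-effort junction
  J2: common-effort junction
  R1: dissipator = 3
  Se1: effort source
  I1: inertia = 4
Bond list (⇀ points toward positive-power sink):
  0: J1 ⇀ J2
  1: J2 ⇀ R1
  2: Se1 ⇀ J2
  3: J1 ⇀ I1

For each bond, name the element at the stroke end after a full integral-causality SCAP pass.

bond 2 stroke at J2  (Se1 fixes effort; stroke away)
bond 0 stroke at J1  (J2 effort already set via bond 2)
bond 1 stroke at R1  (0-jn J2 has e-setter on 2)
bond 3 stroke at I1  (J1: bond 0 brought effort, rest push out)

β0 →J1
β1 →R1
β2 →J2
β3 →I1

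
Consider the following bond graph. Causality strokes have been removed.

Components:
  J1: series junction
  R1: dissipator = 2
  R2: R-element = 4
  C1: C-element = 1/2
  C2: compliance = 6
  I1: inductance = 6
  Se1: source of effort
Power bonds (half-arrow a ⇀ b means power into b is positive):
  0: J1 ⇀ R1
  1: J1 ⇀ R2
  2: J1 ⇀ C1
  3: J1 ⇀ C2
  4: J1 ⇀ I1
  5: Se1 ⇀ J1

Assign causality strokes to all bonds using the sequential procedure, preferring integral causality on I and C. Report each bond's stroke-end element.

#0 →J1
#1 →J1
#2 →J1
#3 →J1
#4 →I1
#5 →J1

#5 →J1  (Se1: effort source, stroke at far end)
#2 →J1  (prefer integral on C1)
#3 →J1  (C2 integral (e out))
#4 →I1  (I1 outputs flow p/I1)
#0 →J1  (J1 flow already set via bond 4)
#1 →J1  (1-jn J1 has f-setter on 4)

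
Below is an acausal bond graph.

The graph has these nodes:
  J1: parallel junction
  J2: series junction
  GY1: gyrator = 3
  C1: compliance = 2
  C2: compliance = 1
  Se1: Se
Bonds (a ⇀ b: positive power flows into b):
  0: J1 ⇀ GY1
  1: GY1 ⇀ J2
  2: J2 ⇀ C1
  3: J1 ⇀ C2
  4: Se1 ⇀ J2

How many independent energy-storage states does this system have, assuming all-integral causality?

2  (C1, C2 all integral)

b4 |J2  (Se1: effort source, stroke at far end)
b2 |J2  (prefer integral on C1)
b1 |GY1  (J2: last free bond brings flow in)
b0 |GY1  (GY1 both-in/both-out from 1)
b3 |J1  (closing 0-jn rule on J1)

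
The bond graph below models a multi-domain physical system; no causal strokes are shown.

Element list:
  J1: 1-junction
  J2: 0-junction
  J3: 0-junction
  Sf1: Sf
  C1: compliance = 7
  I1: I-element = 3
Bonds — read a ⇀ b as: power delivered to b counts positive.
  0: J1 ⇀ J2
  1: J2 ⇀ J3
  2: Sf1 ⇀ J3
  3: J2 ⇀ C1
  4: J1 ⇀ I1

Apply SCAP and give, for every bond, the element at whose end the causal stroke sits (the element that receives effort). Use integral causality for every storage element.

b2 stroke→Sf1  (Sf1: flow source, stroke at near end)
b1 stroke→J3  (J3 needs exactly one e-in)
b3 stroke→J2  (C1 outputs effort q/C1)
b0 stroke→J1  (common-e at J2 fixed by 3)
b4 stroke→I1  (closing 1-jn rule on J1)

β0 stroke→J1
β1 stroke→J3
β2 stroke→Sf1
β3 stroke→J2
β4 stroke→I1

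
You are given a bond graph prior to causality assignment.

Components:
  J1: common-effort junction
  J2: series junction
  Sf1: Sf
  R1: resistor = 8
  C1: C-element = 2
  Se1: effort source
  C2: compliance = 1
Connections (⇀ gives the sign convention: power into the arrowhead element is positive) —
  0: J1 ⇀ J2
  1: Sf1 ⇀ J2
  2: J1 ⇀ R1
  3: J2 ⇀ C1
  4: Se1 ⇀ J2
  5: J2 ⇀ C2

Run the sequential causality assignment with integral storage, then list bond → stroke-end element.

#0 stroke→J2
#1 stroke→Sf1
#2 stroke→J1
#3 stroke→J2
#4 stroke→J2
#5 stroke→J2

β1 stroke at Sf1  (Sf1 (Sf) sets flow on bond)
β4 stroke at J2  (source Se1 imposes e)
β0 stroke at J2  (J2 flow already set via bond 1)
β3 stroke at J2  (J2: bond 1 brought flow, rest push out)
β5 stroke at J2  (1-jn J2 has f-setter on 1)
β2 stroke at J1  (J1 needs exactly one e-in)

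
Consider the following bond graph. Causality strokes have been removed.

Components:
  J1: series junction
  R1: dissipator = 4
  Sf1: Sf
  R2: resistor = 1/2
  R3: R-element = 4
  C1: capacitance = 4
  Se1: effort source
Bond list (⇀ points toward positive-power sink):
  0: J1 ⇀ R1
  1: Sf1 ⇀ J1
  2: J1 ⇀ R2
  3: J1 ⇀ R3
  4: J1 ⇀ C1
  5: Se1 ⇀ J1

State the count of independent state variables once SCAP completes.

1  (C1 all integral)

β1 →Sf1  (source Sf1 imposes f)
β5 →J1  (Se1: effort source, stroke at far end)
β0 →J1  (common-f at J1 fixed by 1)
β2 →J1  (common-f at J1 fixed by 1)
β3 →J1  (common-f at J1 fixed by 1)
β4 →J1  (J1 flow already set via bond 1)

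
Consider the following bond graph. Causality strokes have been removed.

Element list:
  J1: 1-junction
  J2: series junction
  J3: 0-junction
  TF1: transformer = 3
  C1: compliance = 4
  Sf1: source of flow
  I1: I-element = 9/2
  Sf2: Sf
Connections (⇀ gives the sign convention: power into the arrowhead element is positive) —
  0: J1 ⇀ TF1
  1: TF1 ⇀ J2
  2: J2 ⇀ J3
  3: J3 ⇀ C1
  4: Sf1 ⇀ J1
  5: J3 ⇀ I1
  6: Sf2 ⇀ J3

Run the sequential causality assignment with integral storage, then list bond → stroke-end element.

bond 0 stroke at J1
bond 1 stroke at TF1
bond 2 stroke at J2
bond 3 stroke at J3
bond 4 stroke at Sf1
bond 5 stroke at I1
bond 6 stroke at Sf2

#4 stroke→Sf1  (Sf1 fixes flow; stroke at Sf1)
#6 stroke→Sf2  (Sf2: flow source, stroke at near end)
#0 stroke→J1  (J1 flow already set via bond 4)
#1 stroke→TF1  (TF1 one-in-one-out from 0)
#2 stroke→J2  (1-jn J2 has f-setter on 1)
#3 stroke→J3  (C1 integral (e out))
#5 stroke→I1  (J3: bond 3 brought effort, rest push out)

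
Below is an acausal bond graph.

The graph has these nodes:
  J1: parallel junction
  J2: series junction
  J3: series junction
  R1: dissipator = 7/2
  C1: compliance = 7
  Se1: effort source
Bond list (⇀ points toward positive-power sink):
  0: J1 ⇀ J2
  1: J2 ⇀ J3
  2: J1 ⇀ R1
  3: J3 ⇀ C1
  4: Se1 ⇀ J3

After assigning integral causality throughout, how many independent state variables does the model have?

1  (C1 all integral)

bond 4 stroke→J3  (Se1 (Se) sets effort on bond)
bond 3 stroke→J3  (C1 integral (e out))
bond 1 stroke→J2  (closing 1-jn rule on J3)
bond 0 stroke→J1  (only one flow-in slot at J2)
bond 2 stroke→R1  (J1 effort already set via bond 0)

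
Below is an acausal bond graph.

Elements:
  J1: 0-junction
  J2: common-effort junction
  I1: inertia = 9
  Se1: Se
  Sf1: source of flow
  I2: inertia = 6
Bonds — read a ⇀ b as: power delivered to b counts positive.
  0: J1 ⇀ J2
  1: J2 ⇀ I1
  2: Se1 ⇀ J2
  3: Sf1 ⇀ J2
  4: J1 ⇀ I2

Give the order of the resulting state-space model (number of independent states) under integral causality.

2  (I1, I2 all integral)

β2 |J2  (source Se1 imposes e)
β3 |Sf1  (Sf1 fixes flow; stroke at Sf1)
β0 |J1  (0-jn J2 has e-setter on 2)
β1 |I1  (J2 effort already set via bond 2)
β4 |I2  (0-jn J1 has e-setter on 0)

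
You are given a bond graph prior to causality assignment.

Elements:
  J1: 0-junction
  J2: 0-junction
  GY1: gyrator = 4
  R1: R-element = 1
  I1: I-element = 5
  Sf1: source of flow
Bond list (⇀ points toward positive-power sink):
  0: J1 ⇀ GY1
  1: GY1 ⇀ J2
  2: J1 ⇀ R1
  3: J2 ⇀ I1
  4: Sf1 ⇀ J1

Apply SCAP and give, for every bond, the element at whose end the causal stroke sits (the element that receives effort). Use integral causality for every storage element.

β0 stroke→J1
β1 stroke→J2
β2 stroke→R1
β3 stroke→I1
β4 stroke→Sf1

b4 stroke→Sf1  (Sf1 (Sf) sets flow on bond)
b3 stroke→I1  (I1 integral (f out))
b1 stroke→J2  (closing 0-jn rule on J2)
b0 stroke→J1  (GY1 both-in/both-out from 1)
b2 stroke→R1  (common-e at J1 fixed by 0)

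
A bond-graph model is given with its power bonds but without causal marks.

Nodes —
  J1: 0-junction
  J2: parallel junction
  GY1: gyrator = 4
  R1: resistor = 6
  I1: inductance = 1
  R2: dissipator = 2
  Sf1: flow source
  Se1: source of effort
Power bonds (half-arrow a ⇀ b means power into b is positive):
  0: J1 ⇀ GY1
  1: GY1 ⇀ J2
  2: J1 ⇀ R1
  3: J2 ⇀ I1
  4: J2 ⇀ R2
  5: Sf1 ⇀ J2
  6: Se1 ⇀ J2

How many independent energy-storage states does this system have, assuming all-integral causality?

bond 5 stroke→Sf1  (Sf1 (Sf) sets flow on bond)
bond 6 stroke→J2  (Se1: effort source, stroke at far end)
bond 1 stroke→GY1  (0-jn J2 has e-setter on 6)
bond 3 stroke→I1  (J2: bond 6 brought effort, rest push out)
bond 4 stroke→R2  (0-jn J2 has e-setter on 6)
bond 0 stroke→GY1  (GY1: gyrator matches bond 1)
bond 2 stroke→J1  (J1: last free bond brings effort in)

1  (I1 all integral)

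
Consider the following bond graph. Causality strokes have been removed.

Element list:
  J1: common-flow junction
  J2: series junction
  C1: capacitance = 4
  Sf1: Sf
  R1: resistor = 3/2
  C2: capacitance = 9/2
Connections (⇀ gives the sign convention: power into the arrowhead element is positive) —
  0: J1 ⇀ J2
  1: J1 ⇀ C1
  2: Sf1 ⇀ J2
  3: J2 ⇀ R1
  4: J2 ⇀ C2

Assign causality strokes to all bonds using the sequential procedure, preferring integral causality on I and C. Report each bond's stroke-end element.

bond 2 |Sf1  (Sf1: flow source, stroke at near end)
bond 0 |J2  (J2: bond 2 brought flow, rest push out)
bond 3 |J2  (J2: bond 2 brought flow, rest push out)
bond 4 |J2  (1-jn J2 has f-setter on 2)
bond 1 |J1  (J1: bond 0 brought flow, rest push out)

β0 stroke at J2
β1 stroke at J1
β2 stroke at Sf1
β3 stroke at J2
β4 stroke at J2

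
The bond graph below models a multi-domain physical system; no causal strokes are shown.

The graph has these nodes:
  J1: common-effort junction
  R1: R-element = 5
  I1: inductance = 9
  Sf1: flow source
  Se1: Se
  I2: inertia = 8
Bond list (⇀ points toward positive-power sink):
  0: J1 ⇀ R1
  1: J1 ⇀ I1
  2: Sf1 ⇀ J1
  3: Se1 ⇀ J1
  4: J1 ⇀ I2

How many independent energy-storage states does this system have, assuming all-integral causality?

β2 |Sf1  (source Sf1 imposes f)
β3 |J1  (Se1: effort source, stroke at far end)
β0 |R1  (common-e at J1 fixed by 3)
β1 |I1  (common-e at J1 fixed by 3)
β4 |I2  (J1: bond 3 brought effort, rest push out)

2  (I1, I2 all integral)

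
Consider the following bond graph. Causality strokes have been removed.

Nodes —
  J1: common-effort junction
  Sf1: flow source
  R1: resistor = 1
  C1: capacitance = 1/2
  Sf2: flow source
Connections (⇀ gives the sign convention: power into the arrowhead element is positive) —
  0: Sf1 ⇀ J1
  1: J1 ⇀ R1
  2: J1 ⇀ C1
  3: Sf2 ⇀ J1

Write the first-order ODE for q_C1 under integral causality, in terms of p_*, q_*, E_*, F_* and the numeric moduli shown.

dq_C1/dt = F_Sf1 + F_Sf2 - 2*q_C1

bond 0 stroke→Sf1  (Sf1 (Sf) sets flow on bond)
bond 3 stroke→Sf2  (Sf2: flow source, stroke at near end)
bond 2 stroke→J1  (C1 integral (e out))
bond 1 stroke→R1  (J1: bond 2 brought effort, rest push out)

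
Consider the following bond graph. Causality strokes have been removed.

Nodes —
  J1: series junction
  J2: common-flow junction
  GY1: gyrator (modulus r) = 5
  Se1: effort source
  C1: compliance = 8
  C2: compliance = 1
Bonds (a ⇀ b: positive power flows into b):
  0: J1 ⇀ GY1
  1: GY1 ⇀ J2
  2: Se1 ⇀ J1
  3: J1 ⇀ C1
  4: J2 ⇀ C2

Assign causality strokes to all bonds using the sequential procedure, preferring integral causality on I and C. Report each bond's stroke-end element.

b2 |J1  (source Se1 imposes e)
b3 |J1  (prefer integral on C1)
b0 |GY1  (closing 1-jn rule on J1)
b1 |GY1  (through GY1, causality inverts; strokes same side of GY1)
b4 |J2  (1-jn J2 has f-setter on 1)

b0 |GY1
b1 |GY1
b2 |J1
b3 |J1
b4 |J2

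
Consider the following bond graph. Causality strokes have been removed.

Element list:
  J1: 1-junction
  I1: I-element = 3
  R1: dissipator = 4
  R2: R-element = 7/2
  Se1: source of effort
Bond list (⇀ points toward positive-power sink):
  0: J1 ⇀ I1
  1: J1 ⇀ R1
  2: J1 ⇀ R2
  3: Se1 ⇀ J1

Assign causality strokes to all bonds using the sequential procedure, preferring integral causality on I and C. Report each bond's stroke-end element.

bond 3 stroke at J1  (Se1 fixes effort; stroke away)
bond 0 stroke at I1  (I1: I, integral causality)
bond 1 stroke at J1  (J1 flow already set via bond 0)
bond 2 stroke at J1  (1-jn J1 has f-setter on 0)

bond 0 →I1
bond 1 →J1
bond 2 →J1
bond 3 →J1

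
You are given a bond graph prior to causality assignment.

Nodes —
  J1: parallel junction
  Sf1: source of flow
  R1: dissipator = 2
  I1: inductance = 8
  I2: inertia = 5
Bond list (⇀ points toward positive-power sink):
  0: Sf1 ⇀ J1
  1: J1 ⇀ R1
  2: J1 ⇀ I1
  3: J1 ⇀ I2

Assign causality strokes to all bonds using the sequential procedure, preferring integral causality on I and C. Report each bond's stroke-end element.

#0 |Sf1
#1 |J1
#2 |I1
#3 |I2

b0 |Sf1  (Sf1 (Sf) sets flow on bond)
b2 |I1  (I1 integral (f out))
b3 |I2  (I2: I, integral causality)
b1 |J1  (closing 0-jn rule on J1)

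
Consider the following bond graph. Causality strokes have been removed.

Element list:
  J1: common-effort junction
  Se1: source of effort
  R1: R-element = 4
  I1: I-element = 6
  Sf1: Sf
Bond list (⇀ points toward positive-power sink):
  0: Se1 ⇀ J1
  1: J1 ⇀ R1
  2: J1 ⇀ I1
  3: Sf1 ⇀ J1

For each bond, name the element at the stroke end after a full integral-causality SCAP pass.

b0 →J1  (Se1 fixes effort; stroke away)
b3 →Sf1  (Sf1 fixes flow; stroke at Sf1)
b1 →R1  (0-jn J1 has e-setter on 0)
b2 →I1  (J1: bond 0 brought effort, rest push out)

bond 0 stroke at J1
bond 1 stroke at R1
bond 2 stroke at I1
bond 3 stroke at Sf1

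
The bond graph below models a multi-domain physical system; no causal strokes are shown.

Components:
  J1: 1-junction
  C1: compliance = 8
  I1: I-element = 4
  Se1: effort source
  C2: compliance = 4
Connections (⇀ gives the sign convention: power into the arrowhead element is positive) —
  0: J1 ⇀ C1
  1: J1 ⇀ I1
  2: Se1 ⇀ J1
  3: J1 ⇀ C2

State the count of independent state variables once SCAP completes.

3  (C1, C2, I1 all integral)

bond 2 |J1  (Se1: effort source, stroke at far end)
bond 0 |J1  (C1 integral (e out))
bond 1 |I1  (I1: I, integral causality)
bond 3 |J1  (J1 flow already set via bond 1)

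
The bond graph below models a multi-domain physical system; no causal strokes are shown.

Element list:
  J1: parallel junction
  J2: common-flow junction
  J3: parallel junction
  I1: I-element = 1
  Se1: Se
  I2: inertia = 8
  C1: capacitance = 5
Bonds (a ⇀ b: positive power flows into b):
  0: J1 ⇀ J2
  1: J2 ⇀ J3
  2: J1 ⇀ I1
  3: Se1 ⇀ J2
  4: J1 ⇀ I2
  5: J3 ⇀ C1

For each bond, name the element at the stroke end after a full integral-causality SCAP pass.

#3 →J2  (Se1: effort source, stroke at far end)
#2 →I1  (I1 outputs flow p/I1)
#4 →I2  (I2 outputs flow p/I2)
#0 →J1  (J1 needs exactly one e-in)
#1 →J2  (J2 flow already set via bond 0)
#5 →J3  (closing 0-jn rule on J3)

β0 |J1
β1 |J2
β2 |I1
β3 |J2
β4 |I2
β5 |J3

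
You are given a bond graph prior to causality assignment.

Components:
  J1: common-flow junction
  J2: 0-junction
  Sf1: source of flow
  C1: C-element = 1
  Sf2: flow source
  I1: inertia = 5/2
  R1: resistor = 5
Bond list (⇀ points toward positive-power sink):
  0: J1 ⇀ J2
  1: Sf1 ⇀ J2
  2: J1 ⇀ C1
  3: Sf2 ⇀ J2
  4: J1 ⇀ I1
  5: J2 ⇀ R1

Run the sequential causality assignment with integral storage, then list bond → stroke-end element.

β1 stroke at Sf1  (Sf1: flow source, stroke at near end)
β3 stroke at Sf2  (Sf2: flow source, stroke at near end)
β2 stroke at J1  (C1 outputs effort q/C1)
β4 stroke at I1  (prefer integral on I1)
β0 stroke at J1  (J1: bond 4 brought flow, rest push out)
β5 stroke at J2  (closing 0-jn rule on J2)

bond 0 stroke at J1
bond 1 stroke at Sf1
bond 2 stroke at J1
bond 3 stroke at Sf2
bond 4 stroke at I1
bond 5 stroke at J2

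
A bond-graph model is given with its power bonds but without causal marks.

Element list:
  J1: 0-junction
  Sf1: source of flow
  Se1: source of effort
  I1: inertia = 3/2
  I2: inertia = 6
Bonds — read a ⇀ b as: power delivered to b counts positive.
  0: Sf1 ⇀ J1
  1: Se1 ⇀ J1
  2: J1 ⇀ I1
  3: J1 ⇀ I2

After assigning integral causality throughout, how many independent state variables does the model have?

#0 |Sf1  (Sf1: flow source, stroke at near end)
#1 |J1  (source Se1 imposes e)
#2 |I1  (J1 effort already set via bond 1)
#3 |I2  (0-jn J1 has e-setter on 1)

2  (I1, I2 all integral)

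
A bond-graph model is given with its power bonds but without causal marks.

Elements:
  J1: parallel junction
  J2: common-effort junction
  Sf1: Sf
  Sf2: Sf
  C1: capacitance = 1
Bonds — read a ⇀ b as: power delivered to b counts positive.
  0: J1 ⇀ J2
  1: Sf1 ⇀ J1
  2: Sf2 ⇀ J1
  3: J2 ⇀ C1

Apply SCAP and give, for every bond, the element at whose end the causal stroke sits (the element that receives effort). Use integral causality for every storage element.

#0 stroke→J1
#1 stroke→Sf1
#2 stroke→Sf2
#3 stroke→J2

#1 →Sf1  (Sf1 (Sf) sets flow on bond)
#2 →Sf2  (Sf2: flow source, stroke at near end)
#0 →J1  (J1: last free bond brings effort in)
#3 →J2  (only one effort-in slot at J2)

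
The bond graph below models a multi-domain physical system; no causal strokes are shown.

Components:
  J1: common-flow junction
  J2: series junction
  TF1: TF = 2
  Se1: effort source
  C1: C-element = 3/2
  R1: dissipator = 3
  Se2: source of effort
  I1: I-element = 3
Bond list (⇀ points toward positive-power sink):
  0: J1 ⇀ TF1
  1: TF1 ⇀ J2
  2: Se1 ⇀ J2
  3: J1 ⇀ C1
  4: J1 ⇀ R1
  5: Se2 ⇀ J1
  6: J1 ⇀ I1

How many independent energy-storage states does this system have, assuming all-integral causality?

b2 |J2  (Se1 fixes effort; stroke away)
b5 |J1  (Se2 (Se) sets effort on bond)
b1 |TF1  (J2: last free bond brings flow in)
b0 |J1  (TF TF1: opposite of bond 1)
b3 |J1  (prefer integral on C1)
b6 |I1  (I1: I, integral causality)
b4 |J1  (J1: bond 6 brought flow, rest push out)

2  (C1, I1 all integral)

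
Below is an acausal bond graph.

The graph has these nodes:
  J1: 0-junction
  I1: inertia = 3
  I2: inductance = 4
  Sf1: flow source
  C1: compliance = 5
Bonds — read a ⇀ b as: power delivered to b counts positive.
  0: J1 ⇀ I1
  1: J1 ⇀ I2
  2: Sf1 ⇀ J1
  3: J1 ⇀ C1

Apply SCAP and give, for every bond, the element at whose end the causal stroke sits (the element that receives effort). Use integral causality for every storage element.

bond 0 |I1
bond 1 |I2
bond 2 |Sf1
bond 3 |J1

bond 2 stroke→Sf1  (source Sf1 imposes f)
bond 0 stroke→I1  (prefer integral on I1)
bond 1 stroke→I2  (I2 outputs flow p/I2)
bond 3 stroke→J1  (only one effort-in slot at J1)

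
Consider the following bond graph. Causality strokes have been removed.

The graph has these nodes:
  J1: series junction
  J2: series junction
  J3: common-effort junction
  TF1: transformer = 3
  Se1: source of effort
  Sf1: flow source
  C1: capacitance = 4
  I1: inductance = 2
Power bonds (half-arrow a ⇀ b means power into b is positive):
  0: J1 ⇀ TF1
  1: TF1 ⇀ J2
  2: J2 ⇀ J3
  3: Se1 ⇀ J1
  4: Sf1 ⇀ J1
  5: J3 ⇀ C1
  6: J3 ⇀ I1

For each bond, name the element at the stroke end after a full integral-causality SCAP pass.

b0 |J1
b1 |TF1
b2 |J2
b3 |J1
b4 |Sf1
b5 |J3
b6 |I1

#3 stroke at J1  (Se1: effort source, stroke at far end)
#4 stroke at Sf1  (source Sf1 imposes f)
#0 stroke at J1  (J1 flow already set via bond 4)
#1 stroke at TF1  (TF1 one-in-one-out from 0)
#2 stroke at J2  (J2: bond 1 brought flow, rest push out)
#5 stroke at J3  (C1 outputs effort q/C1)
#6 stroke at I1  (common-e at J3 fixed by 5)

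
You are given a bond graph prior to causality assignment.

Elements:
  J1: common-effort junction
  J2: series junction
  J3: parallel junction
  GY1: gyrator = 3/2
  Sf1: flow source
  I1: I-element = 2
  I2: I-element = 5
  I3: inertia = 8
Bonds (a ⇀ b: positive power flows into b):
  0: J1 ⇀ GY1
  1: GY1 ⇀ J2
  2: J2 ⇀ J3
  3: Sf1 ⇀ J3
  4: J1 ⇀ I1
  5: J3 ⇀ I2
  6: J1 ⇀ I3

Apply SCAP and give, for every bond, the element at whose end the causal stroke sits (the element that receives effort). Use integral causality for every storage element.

β0 →J1
β1 →J2
β2 →J3
β3 →Sf1
β4 →I1
β5 →I2
β6 →I3

#3 stroke→Sf1  (source Sf1 imposes f)
#4 stroke→I1  (prefer integral on I1)
#5 stroke→I2  (I2 integral (f out))
#2 stroke→J3  (J3 needs exactly one e-in)
#1 stroke→J2  (J2 flow already set via bond 2)
#0 stroke→J1  (GY1: gyrator matches bond 1)
#6 stroke→I3  (J1 effort already set via bond 0)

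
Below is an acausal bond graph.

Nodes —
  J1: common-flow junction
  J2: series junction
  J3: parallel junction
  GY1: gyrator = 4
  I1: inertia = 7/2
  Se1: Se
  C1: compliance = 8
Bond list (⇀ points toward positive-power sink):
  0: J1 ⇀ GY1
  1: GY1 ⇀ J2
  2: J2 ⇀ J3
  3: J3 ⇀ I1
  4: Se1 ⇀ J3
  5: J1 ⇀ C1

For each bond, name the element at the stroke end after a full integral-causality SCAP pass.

b4 |J3  (Se1 (Se) sets effort on bond)
b2 |J2  (J3: bond 4 brought effort, rest push out)
b3 |I1  (J3 effort already set via bond 4)
b1 |GY1  (closing 1-jn rule on J2)
b0 |GY1  (through GY1, causality inverts; strokes same side of GY1)
b5 |J1  (1-jn J1 has f-setter on 0)

β0 |GY1
β1 |GY1
β2 |J2
β3 |I1
β4 |J3
β5 |J1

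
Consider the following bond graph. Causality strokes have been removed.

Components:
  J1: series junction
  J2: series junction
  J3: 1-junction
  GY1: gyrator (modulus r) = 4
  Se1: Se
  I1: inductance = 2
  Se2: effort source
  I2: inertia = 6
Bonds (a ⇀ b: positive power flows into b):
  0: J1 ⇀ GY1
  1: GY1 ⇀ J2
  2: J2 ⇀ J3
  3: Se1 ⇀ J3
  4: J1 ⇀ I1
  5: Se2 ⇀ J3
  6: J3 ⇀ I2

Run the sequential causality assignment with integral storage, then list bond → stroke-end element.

b0 →J1
b1 →J2
b2 →J3
b3 →J3
b4 →I1
b5 →J3
b6 →I2

b3 →J3  (Se1 fixes effort; stroke away)
b5 →J3  (Se2 fixes effort; stroke away)
b4 →I1  (I1: I, integral causality)
b0 →J1  (1-jn J1 has f-setter on 4)
b1 →J2  (GY1 both-in/both-out from 0)
b2 →J3  (closing 1-jn rule on J2)
b6 →I2  (closing 1-jn rule on J3)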